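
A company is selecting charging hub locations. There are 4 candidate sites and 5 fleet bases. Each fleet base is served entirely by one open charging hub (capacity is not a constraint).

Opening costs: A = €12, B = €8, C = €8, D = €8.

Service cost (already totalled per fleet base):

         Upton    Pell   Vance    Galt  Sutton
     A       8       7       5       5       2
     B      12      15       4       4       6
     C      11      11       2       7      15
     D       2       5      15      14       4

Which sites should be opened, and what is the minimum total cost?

Open B and D; minimum total cost 35.

For any fixed open set, each fleet base goes to its cheapest open site; total = fixed + service.
{B, D}: Upton→D 2, Pell→D 5, Vance→B 4, Galt→B 4, Sutton→D 4. Service 19; fixed 16; total 35.
{C, D}: service 20 + fixed 16 = 36
{A}: Upton→A 8, Pell→A 7, Vance→A 5, Galt→A 5, Sutton→A 2. Service 27; fixed 12; total 39.
{A, B, C, D}: service 15 + fixed 36 = 51
(All 15 nonempty subsets were checked; B and D is lowest.)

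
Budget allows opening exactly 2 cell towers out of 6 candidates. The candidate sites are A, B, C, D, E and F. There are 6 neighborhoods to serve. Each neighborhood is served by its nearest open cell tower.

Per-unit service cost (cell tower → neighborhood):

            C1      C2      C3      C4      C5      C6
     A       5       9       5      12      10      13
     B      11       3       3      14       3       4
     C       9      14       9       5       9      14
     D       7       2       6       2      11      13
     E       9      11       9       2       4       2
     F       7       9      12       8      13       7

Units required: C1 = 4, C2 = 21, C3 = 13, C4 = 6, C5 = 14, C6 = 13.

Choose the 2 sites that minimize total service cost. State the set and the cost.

With exactly 2 open, each neighborhood uses its cheapest among the chosen.
{B, D}: C1→D 7·4=28, C2→D 2·21=42, C3→B 3·13=39, C4→D 2·6=12, C5→B 3·14=42, C6→B 4·13=52. Service cost 215.
{B, E}: service cost 218
{D, E}: service cost 242
Among all 15 size-2 choices, {B, D} is lowest.

Choose B and D; total service cost 215.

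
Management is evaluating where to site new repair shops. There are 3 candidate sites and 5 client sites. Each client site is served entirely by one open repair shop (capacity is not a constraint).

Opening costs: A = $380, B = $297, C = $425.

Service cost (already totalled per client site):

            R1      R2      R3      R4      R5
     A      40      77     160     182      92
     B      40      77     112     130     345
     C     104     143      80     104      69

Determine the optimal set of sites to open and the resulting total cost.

Open C only; minimum total cost 925.

For any fixed open set, each client site goes to its cheapest open site; total = fixed + service.
{C}: R1→C 104, R2→C 143, R3→C 80, R4→C 104, R5→C 69. Service 500; fixed 425; total 925.
{A}: service 551 + fixed 380 = 931
{B}: R1→B 40, R2→B 77, R3→B 112, R4→B 130, R5→B 345. Service 704; fixed 297; total 1001.
{A, B, C}: service 370 + fixed 1102 = 1472
No other subset beats 925.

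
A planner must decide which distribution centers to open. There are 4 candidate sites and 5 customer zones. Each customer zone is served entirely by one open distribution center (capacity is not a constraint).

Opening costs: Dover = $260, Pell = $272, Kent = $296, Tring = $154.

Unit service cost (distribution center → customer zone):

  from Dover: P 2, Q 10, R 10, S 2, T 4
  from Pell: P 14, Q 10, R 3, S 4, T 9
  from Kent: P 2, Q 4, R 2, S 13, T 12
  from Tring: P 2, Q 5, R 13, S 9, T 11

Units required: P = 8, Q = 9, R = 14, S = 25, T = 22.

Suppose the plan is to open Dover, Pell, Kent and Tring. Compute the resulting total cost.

Each customer zone is assigned to its cheapest site among the open ones.
{Dover, Pell, Kent, Tring}: P→Dover 2·8=16, Q→Kent 4·9=36, R→Kent 2·14=28, S→Dover 2·25=50, T→Dover 4·22=88. Service 218; fixed 982; total 1200.

Total cost: 1200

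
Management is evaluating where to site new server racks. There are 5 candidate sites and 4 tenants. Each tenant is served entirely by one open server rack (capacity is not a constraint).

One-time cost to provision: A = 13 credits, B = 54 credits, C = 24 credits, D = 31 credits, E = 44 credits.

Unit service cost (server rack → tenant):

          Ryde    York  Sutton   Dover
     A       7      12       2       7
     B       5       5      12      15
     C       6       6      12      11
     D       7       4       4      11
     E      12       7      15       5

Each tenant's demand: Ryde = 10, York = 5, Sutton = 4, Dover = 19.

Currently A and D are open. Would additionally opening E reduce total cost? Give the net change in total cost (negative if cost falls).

Current service cost with {A, D}: 231.
Adding E: each tenant re-picks its cheapest; new service cost 193, saving 38.
Extra fixed cost: 44. Net change = 44 − 38 = 6.
(Totals: 275 → 281.)

No — net change +6 (cost rises by 6).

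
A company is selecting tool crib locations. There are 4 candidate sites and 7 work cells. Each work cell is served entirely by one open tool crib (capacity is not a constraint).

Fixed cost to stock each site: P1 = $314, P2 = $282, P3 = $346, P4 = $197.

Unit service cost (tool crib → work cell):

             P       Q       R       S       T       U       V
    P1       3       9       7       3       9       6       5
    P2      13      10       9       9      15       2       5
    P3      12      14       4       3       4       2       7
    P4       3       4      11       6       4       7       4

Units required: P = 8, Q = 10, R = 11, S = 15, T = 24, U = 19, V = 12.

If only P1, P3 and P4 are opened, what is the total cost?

Total cost: 1192

Each work cell is assigned to its cheapest site among the open ones.
{P1, P3, P4}: P→P1 3·8=24, Q→P4 4·10=40, R→P3 4·11=44, S→P1 3·15=45, T→P3 4·24=96, U→P3 2·19=38, V→P4 4·12=48. Service 335; fixed 857; total 1192.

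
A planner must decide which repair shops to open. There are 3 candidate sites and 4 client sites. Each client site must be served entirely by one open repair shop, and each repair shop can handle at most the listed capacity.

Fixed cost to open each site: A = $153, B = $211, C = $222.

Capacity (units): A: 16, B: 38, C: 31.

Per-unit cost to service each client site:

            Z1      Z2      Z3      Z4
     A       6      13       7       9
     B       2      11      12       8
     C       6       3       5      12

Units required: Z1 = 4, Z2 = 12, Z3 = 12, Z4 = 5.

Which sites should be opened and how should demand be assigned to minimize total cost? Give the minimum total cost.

Open {B}: Z1→B 2·4=8, Z2→B 11·12=132, Z3→B 12·12=144, Z4→B 8·5=40.
Loads: B carries 33/38. Service 324; fixed 211; total 535.
Next best feasible plan costs 540.

Minimum total cost: 535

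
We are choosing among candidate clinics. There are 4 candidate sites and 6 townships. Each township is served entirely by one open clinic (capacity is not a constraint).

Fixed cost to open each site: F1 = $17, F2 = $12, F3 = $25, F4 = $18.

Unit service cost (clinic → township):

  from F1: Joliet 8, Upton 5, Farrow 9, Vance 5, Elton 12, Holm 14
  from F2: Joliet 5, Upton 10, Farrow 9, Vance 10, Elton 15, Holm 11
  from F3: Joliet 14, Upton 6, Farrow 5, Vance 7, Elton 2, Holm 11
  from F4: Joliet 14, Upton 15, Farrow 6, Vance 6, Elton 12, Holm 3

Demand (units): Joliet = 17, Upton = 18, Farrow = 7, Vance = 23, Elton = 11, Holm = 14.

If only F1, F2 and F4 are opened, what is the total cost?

Total cost: 553

Each township is assigned to its cheapest site among the open ones.
{F1, F2, F4}: Joliet→F2 5·17=85, Upton→F1 5·18=90, Farrow→F4 6·7=42, Vance→F1 5·23=115, Elton→F1 12·11=132, Holm→F4 3·14=42. Service 506; fixed 47; total 553.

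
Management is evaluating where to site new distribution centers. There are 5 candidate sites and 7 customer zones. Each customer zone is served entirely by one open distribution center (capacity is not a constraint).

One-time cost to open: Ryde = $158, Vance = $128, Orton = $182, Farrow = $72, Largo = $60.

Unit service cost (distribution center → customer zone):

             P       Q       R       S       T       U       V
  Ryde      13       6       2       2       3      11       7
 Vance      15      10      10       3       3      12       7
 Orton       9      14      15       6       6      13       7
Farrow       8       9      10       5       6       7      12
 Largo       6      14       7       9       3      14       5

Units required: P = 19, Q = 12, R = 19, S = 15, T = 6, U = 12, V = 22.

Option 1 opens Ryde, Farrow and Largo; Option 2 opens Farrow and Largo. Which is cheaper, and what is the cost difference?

Option 1 is cheaper by 18.

Option 1: {Ryde, Farrow, Largo}: P→Largo 6·19=114, Q→Ryde 6·12=72, R→Ryde 2·19=38, S→Ryde 2·15=30, T→Ryde 3·6=18, U→Farrow 7·12=84, V→Largo 5·22=110. Service 466; fixed 290; total 756.
Option 2: {Farrow, Largo}: P→Largo 6·19=114, Q→Farrow 9·12=108, R→Largo 7·19=133, S→Farrow 5·15=75, T→Largo 3·6=18, U→Farrow 7·12=84, V→Largo 5·22=110. Service 642; fixed 132; total 774.
Difference: |756 − 774| = 18.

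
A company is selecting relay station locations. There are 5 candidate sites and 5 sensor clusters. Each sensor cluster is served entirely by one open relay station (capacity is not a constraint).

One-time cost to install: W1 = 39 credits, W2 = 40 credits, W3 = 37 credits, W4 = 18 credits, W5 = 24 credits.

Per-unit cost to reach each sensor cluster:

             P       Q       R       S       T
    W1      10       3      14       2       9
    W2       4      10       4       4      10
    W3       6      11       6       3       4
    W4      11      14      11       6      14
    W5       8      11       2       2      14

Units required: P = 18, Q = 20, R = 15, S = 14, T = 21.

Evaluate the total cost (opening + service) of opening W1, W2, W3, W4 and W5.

Each sensor cluster is assigned to its cheapest site among the open ones.
{W1, W2, W3, W4, W5}: P→W2 4·18=72, Q→W1 3·20=60, R→W5 2·15=30, S→W1 2·14=28, T→W3 4·21=84. Service 274; fixed 158; total 432.

Total cost: 432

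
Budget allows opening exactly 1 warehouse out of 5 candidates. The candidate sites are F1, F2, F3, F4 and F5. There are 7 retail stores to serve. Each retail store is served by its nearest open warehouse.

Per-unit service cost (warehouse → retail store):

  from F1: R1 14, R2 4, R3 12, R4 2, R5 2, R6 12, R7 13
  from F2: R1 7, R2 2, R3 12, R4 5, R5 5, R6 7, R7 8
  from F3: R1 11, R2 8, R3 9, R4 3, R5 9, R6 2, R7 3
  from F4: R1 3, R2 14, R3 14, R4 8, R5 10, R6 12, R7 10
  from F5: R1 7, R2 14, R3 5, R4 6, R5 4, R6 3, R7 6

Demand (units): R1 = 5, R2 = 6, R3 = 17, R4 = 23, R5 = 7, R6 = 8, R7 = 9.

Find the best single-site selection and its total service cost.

With exactly 1 open, each retail store uses its cheapest among the chosen.
{F3}: R1→F3 11·5=55, R2→F3 8·6=48, R3→F3 9·17=153, R4→F3 3·23=69, R5→F3 9·7=63, R6→F3 2·8=16, R7→F3 3·9=27. Service cost 431.
{F5}: service cost 448
{F2}: service cost 529
Among all 5 size-1 choices, {F3} is lowest.

Choose F3 only; total service cost 431.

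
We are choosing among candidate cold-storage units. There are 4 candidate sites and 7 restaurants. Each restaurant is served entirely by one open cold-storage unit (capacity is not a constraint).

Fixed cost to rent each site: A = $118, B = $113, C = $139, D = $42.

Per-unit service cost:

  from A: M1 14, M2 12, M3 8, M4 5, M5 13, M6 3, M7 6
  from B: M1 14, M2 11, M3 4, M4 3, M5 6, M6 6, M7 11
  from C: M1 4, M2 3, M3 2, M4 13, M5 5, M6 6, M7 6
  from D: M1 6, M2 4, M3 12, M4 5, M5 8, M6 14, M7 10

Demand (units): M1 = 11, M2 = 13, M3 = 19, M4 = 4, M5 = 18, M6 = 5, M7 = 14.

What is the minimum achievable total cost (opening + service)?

Minimum total cost: 516

For any fixed open set, each restaurant goes to its cheapest open site; total = fixed + service.
{C}: M1→C 4·11=44, M2→C 3·13=39, M3→C 2·19=38, M4→C 13·4=52, M5→C 5·18=90, M6→C 6·5=30, M7→C 6·14=84. Service 377; fixed 139; total 516.
{C, D}: service 345 + fixed 181 = 526
{A, C}: service 330 + fixed 257 = 587
{A, B, C, D}: M1→C 4·11=44, M2→C 3·13=39, M3→C 2·19=38, M4→B 3·4=12, M5→C 5·18=90, M6→A 3·5=15, M7→A 6·14=84. Service 322; fixed 412; total 734.
No other subset beats 516.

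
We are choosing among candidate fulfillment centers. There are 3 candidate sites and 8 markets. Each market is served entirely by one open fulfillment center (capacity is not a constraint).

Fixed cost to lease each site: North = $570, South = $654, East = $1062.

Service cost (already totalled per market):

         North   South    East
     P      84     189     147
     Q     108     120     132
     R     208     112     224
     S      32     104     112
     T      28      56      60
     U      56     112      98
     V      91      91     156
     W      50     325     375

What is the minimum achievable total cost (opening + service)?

For any fixed open set, each market goes to its cheapest open site; total = fixed + service.
{North}: P→North 84, Q→North 108, R→North 208, S→North 32, T→North 28, U→North 56, V→North 91, W→North 50. Service 657; fixed 570; total 1227.
{South}: P→South 189, Q→South 120, R→South 112, S→South 104, T→South 56, U→South 112, V→South 91, W→South 325. Service 1109; fixed 654; total 1763.
{North, South}: P→North 84, Q→North 108, R→South 112, S→North 32, T→North 28, U→North 56, V→North 91, W→North 50. Service 561; fixed 1224; total 1785.
{North, South, East}: service 561 + fixed 2286 = 2847
(All 7 nonempty subsets were checked; North only is lowest.)

Minimum total cost: 1227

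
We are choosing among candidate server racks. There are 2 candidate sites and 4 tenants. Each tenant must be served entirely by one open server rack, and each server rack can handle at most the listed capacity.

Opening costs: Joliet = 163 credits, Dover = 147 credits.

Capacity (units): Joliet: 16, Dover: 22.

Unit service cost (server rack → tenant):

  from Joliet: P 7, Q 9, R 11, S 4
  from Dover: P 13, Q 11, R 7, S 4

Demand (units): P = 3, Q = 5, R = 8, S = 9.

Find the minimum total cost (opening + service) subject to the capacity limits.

Open {Joliet, Dover}: P→Joliet 7·3=21, Q→Joliet 9·5=45, R→Dover 7·8=56, S→Dover 4·9=36.
Loads: Joliet carries 8/16, Dover carries 17/22. Service 158; fixed 310; total 468.
Next best feasible plan costs 478.

Minimum total cost: 468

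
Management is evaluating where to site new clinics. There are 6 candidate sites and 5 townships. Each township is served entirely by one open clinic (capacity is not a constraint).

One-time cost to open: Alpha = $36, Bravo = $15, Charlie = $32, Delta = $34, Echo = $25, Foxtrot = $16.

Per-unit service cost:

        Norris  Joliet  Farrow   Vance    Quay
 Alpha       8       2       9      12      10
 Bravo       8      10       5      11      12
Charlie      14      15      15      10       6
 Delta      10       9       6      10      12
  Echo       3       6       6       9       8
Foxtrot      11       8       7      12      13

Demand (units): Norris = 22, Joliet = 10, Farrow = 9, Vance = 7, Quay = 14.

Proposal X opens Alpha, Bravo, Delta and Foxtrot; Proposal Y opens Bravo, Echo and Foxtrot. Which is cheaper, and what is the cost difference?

Proposal Y is cheaper by 150.

Proposal X: {Alpha, Bravo, Delta, Foxtrot}: Norris→Alpha 8·22=176, Joliet→Alpha 2·10=20, Farrow→Bravo 5·9=45, Vance→Delta 10·7=70, Quay→Alpha 10·14=140. Service 451; fixed 101; total 552.
Proposal Y: {Bravo, Echo, Foxtrot}: Norris→Echo 3·22=66, Joliet→Echo 6·10=60, Farrow→Bravo 5·9=45, Vance→Echo 9·7=63, Quay→Echo 8·14=112. Service 346; fixed 56; total 402.
Difference: |552 − 402| = 150.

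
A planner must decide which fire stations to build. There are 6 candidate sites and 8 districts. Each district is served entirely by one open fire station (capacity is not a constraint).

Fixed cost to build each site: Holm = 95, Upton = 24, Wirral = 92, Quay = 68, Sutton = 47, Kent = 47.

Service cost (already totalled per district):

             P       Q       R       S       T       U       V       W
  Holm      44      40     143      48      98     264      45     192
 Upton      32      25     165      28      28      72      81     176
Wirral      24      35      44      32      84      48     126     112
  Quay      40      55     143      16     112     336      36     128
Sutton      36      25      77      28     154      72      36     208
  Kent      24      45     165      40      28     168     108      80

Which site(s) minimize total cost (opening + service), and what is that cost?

Open Sutton and Kent; minimum total cost 464.

For any fixed open set, each district goes to its cheapest open site; total = fixed + service.
{Sutton, Kent}: P→Kent 24, Q→Sutton 25, R→Sutton 77, S→Sutton 28, T→Kent 28, U→Sutton 72, V→Sutton 36, W→Kent 80. Service 370; fixed 94; total 464.
{Upton, Sutton, Kent}: P→Kent 24, Q→Upton 25, R→Sutton 77, S→Upton 28, T→Upton 28, U→Upton 72, V→Sutton 36, W→Kent 80. Service 370; fixed 118; total 488.
{Wirral, Sutton, Kent}: P→Wirral 24, Q→Sutton 25, R→Wirral 44, S→Sutton 28, T→Kent 28, U→Wirral 48, V→Sutton 36, W→Kent 80. Service 313; fixed 186; total 499.
{Holm, Upton, Wirral, Quay, Sutton, Kent}: service 301 + fixed 373 = 674
No other subset beats 464.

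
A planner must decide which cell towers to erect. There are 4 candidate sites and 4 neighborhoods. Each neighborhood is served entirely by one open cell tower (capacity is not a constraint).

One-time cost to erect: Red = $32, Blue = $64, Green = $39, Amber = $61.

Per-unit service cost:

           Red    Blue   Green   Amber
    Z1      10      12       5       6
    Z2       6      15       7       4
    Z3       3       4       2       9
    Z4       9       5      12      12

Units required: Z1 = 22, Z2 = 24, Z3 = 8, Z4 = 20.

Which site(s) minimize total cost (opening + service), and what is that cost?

For any fixed open set, each neighborhood goes to its cheapest open site; total = fixed + service.
{Blue, Amber}: Z1→Amber 6·22=132, Z2→Amber 4·24=96, Z3→Blue 4·8=32, Z4→Blue 5·20=100. Service 360; fixed 125; total 485.
{Blue, Green, Amber}: Z1→Green 5·22=110, Z2→Amber 4·24=96, Z3→Green 2·8=16, Z4→Blue 5·20=100. Service 322; fixed 164; total 486.
{Blue, Green}: Z1→Green 5·22=110, Z2→Green 7·24=168, Z3→Green 2·8=16, Z4→Blue 5·20=100. Service 394; fixed 103; total 497.
{Red, Blue, Green, Amber}: service 322 + fixed 196 = 518
(All 15 nonempty subsets were checked; Blue and Amber is lowest.)

Open Blue and Amber; minimum total cost 485.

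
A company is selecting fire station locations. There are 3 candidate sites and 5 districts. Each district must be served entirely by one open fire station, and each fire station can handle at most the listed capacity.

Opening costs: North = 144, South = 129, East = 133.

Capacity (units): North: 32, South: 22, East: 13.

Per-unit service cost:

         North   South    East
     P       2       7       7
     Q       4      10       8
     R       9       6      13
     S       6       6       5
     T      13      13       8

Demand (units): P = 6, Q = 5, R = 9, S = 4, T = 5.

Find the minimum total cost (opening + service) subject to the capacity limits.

Open {North}: P→North 2·6=12, Q→North 4·5=20, R→North 9·9=81, S→North 6·4=24, T→North 13·5=65.
Loads: North carries 29/32. Service 202; fixed 144; total 346.
Next best feasible plan costs 448.

Minimum total cost: 346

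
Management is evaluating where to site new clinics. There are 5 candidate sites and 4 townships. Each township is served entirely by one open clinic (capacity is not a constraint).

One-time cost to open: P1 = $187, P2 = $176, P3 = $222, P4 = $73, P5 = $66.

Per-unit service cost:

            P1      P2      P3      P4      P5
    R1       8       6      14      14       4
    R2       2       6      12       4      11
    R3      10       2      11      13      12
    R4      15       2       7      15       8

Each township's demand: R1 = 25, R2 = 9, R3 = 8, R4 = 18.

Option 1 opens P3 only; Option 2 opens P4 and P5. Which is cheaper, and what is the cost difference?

Option 2 is cheaper by 379.

Option 1: {P3}: R1→P3 14·25=350, R2→P3 12·9=108, R3→P3 11·8=88, R4→P3 7·18=126. Service 672; fixed 222; total 894.
Option 2: {P4, P5}: R1→P5 4·25=100, R2→P4 4·9=36, R3→P5 12·8=96, R4→P5 8·18=144. Service 376; fixed 139; total 515.
Difference: |894 − 515| = 379.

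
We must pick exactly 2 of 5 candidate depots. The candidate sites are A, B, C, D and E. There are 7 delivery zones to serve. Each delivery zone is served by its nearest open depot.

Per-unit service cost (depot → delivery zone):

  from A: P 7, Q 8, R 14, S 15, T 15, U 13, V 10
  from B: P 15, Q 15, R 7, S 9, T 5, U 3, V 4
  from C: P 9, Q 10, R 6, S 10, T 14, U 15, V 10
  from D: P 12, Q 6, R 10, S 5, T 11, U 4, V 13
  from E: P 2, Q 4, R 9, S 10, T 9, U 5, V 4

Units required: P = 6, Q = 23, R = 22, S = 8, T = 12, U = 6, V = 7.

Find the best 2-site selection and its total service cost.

Choose B and E; total service cost 436.

With exactly 2 open, each delivery zone uses its cheapest among the chosen.
{B, E}: P→E 2·6=12, Q→E 4·23=92, R→B 7·22=154, S→B 9·8=72, T→B 5·12=60, U→B 3·6=18, V→B 4·7=28. Service cost 436.
{C, E}: service cost 482
{D, E}: service cost 502
Among all 10 size-2 choices, {B, E} is lowest.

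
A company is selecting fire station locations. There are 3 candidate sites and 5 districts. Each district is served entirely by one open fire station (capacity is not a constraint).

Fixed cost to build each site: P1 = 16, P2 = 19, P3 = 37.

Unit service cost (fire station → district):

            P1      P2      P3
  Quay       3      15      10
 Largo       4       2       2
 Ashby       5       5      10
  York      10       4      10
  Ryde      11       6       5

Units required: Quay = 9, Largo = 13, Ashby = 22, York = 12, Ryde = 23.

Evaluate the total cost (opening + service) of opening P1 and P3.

Total cost: 451

Each district is assigned to its cheapest site among the open ones.
{P1, P3}: Quay→P1 3·9=27, Largo→P3 2·13=26, Ashby→P1 5·22=110, York→P1 10·12=120, Ryde→P3 5·23=115. Service 398; fixed 53; total 451.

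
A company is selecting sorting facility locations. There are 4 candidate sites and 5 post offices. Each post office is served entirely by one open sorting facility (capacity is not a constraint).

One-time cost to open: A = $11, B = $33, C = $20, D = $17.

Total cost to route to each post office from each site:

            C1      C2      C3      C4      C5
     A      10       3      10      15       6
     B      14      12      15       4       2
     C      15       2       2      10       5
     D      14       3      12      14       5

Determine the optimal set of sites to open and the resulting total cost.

Open C only; minimum total cost 54.

For any fixed open set, each post office goes to its cheapest open site; total = fixed + service.
{C}: C1→C 15, C2→C 2, C3→C 2, C4→C 10, C5→C 5. Service 34; fixed 20; total 54.
{A}: service 44 + fixed 11 = 55
{A, C}: service 29 + fixed 31 = 60
{A, B, C, D}: service 20 + fixed 81 = 101
No other subset beats 54.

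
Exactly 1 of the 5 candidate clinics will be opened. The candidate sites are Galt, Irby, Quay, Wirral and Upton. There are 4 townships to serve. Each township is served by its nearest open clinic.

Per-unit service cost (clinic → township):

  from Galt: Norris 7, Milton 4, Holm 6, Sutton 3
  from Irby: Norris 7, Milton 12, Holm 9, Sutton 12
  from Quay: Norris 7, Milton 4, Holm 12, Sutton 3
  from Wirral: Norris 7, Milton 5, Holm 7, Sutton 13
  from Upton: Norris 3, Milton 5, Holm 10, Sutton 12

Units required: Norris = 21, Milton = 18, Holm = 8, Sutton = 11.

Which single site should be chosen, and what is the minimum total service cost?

With exactly 1 open, each township uses its cheapest among the chosen.
{Galt}: Norris→Galt 7·21=147, Milton→Galt 4·18=72, Holm→Galt 6·8=48, Sutton→Galt 3·11=33. Service cost 300.
{Quay}: service cost 348
{Upton}: service cost 365
Among all 5 size-1 choices, {Galt} is lowest.

Choose Galt only; total service cost 300.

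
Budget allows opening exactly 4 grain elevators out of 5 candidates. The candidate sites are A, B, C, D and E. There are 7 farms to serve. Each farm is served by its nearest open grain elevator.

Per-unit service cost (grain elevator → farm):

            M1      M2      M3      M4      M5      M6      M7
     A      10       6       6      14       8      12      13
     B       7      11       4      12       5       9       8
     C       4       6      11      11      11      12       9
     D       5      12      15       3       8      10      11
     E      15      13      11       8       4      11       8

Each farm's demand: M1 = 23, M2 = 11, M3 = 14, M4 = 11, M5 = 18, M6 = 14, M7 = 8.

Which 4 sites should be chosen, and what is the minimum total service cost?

With exactly 4 open, each farm uses its cheapest among the chosen.
{B, C, D, E}: M1→C 4·23=92, M2→C 6·11=66, M3→B 4·14=56, M4→D 3·11=33, M5→E 4·18=72, M6→B 9·14=126, M7→B 8·8=64. Service cost 509.
{A, B, C, D}: service cost 527
{A, B, D, E}: service cost 532
Among all 5 size-4 choices, {B, C, D, E} is lowest.

Choose B, C, D and E; total service cost 509.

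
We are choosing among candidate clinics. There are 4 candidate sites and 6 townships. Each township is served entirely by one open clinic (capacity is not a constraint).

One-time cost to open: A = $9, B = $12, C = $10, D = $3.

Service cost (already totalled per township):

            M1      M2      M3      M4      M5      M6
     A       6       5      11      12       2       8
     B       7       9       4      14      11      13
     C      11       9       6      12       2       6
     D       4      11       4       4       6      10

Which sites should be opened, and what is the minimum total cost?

For any fixed open set, each township goes to its cheapest open site; total = fixed + service.
{A, D}: M1→D 4, M2→A 5, M3→D 4, M4→D 4, M5→A 2, M6→A 8. Service 27; fixed 12; total 39.
{C, D}: service 29 + fixed 13 = 42
{D}: M1→D 4, M2→D 11, M3→D 4, M4→D 4, M5→D 6, M6→D 10. Service 39; fixed 3; total 42.
{A, B, C, D}: service 25 + fixed 34 = 59
No other subset beats 39.

Open A and D; minimum total cost 39.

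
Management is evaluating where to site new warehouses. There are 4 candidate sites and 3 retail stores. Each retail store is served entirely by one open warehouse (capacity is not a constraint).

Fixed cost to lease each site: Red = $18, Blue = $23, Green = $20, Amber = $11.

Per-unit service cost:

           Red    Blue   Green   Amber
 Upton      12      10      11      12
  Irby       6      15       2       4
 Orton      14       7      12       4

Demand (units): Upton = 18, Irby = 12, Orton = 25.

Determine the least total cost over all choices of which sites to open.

Minimum total cost: 353

For any fixed open set, each retail store goes to its cheapest open site; total = fixed + service.
{Green, Amber}: Upton→Green 11·18=198, Irby→Green 2·12=24, Orton→Amber 4·25=100. Service 322; fixed 31; total 353.
{Blue, Green, Amber}: service 304 + fixed 54 = 358
{Blue, Amber}: service 328 + fixed 34 = 362
{Red, Blue, Green, Amber}: Upton→Blue 10·18=180, Irby→Green 2·12=24, Orton→Amber 4·25=100. Service 304; fixed 72; total 376.
No other subset beats 353.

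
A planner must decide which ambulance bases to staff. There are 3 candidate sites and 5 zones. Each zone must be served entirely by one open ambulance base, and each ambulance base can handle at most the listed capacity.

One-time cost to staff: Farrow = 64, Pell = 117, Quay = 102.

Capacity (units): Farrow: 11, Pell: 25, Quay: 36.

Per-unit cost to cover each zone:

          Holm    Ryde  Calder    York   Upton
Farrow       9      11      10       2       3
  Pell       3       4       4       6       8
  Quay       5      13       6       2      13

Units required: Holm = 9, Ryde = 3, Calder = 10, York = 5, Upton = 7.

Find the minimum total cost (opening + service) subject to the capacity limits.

Minimum total cost: 332

Open {Farrow, Pell}: Holm→Pell 3·9=27, Ryde→Farrow 11·3=33, Calder→Pell 4·10=40, York→Pell 6·5=30, Upton→Farrow 3·7=21.
Loads: Farrow carries 10/11, Pell carries 24/25. Service 151; fixed 181; total 332.
Next best feasible plan costs 335.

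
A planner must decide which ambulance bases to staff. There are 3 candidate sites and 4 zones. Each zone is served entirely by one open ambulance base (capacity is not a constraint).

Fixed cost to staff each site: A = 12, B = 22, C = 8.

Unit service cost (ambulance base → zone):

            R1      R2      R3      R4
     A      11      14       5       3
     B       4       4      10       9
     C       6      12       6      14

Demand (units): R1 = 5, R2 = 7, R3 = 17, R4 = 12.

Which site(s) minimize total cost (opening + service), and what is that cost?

For any fixed open set, each zone goes to its cheapest open site; total = fixed + service.
{A, B}: R1→B 4·5=20, R2→B 4·7=28, R3→A 5·17=85, R4→A 3·12=36. Service 169; fixed 34; total 203.
{A, B, C}: R1→B 4·5=20, R2→B 4·7=28, R3→A 5·17=85, R4→A 3·12=36. Service 169; fixed 42; total 211.
{A, C}: R1→C 6·5=30, R2→C 12·7=84, R3→A 5·17=85, R4→A 3·12=36. Service 235; fixed 20; total 255.
{C}: service 384 + fixed 8 = 392
(All 7 nonempty subsets were checked; A and B is lowest.)

Open A and B; minimum total cost 203.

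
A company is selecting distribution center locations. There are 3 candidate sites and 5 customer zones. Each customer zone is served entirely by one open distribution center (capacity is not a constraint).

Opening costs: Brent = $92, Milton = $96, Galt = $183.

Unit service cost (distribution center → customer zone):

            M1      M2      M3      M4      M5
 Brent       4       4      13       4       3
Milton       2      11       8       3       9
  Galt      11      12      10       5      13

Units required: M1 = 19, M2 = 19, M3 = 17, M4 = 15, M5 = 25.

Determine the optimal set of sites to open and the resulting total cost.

For any fixed open set, each customer zone goes to its cheapest open site; total = fixed + service.
{Brent, Milton}: M1→Milton 2·19=38, M2→Brent 4·19=76, M3→Milton 8·17=136, M4→Milton 3·15=45, M5→Brent 3·25=75. Service 370; fixed 188; total 558.
{Brent}: M1→Brent 4·19=76, M2→Brent 4·19=76, M3→Brent 13·17=221, M4→Brent 4·15=60, M5→Brent 3·25=75. Service 508; fixed 92; total 600.
{Brent, Galt}: M1→Brent 4·19=76, M2→Brent 4·19=76, M3→Galt 10·17=170, M4→Brent 4·15=60, M5→Brent 3·25=75. Service 457; fixed 275; total 732.
{Brent, Milton, Galt}: service 370 + fixed 371 = 741
No other subset beats 558.

Open Brent and Milton; minimum total cost 558.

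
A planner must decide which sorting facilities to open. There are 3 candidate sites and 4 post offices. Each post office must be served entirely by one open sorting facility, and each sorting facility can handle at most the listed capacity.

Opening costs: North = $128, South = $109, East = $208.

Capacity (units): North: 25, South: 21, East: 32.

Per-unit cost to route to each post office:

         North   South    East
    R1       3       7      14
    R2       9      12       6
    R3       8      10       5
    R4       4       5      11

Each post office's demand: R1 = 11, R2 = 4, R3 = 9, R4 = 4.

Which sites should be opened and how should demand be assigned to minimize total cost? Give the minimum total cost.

Open {North, South}: R1→North 3·11=33, R2→North 9·4=36, R3→North 8·9=72, R4→South 5·4=20.
Loads: North carries 24/25, South carries 4/21. Service 161; fixed 237; total 398.
Next best feasible plan costs 406.

Minimum total cost: 398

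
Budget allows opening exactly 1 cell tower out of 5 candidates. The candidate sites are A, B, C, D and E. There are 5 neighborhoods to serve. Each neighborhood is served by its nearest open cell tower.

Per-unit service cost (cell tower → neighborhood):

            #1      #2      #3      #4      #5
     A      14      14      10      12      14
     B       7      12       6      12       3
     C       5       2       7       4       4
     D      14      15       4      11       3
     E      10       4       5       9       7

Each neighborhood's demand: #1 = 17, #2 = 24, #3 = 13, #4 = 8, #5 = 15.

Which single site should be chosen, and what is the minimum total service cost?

Choose C only; total service cost 316.

With exactly 1 open, each neighborhood uses its cheapest among the chosen.
{C}: #1→C 5·17=85, #2→C 2·24=48, #3→C 7·13=91, #4→C 4·8=32, #5→C 4·15=60. Service cost 316.
{E}: service cost 508
{B}: service cost 626
Among all 5 size-1 choices, {C} is lowest.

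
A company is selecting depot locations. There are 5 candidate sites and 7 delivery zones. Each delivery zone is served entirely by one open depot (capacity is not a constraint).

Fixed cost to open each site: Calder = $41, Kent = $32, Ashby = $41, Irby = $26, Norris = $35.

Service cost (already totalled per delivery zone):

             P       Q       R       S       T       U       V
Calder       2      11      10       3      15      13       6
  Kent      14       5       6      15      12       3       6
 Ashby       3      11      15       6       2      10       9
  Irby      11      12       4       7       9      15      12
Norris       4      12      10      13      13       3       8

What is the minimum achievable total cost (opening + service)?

For any fixed open set, each delivery zone goes to its cheapest open site; total = fixed + service.
{Kent}: P→Kent 14, Q→Kent 5, R→Kent 6, S→Kent 15, T→Kent 12, U→Kent 3, V→Kent 6. Service 61; fixed 32; total 93.
{Irby}: service 70 + fixed 26 = 96
{Ashby}: service 56 + fixed 41 = 97
{Calder, Kent, Ashby, Irby, Norris}: service 25 + fixed 175 = 200
No other subset beats 93.

Minimum total cost: 93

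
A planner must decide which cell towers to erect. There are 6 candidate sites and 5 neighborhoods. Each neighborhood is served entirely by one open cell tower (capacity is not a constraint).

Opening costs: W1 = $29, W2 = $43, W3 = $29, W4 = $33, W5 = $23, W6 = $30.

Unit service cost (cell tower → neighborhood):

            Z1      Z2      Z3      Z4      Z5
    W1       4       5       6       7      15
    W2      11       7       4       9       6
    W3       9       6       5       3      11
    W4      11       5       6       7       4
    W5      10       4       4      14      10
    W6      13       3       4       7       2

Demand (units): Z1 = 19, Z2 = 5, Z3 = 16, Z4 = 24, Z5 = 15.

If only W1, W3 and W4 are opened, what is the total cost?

Total cost: 404

Each neighborhood is assigned to its cheapest site among the open ones.
{W1, W3, W4}: Z1→W1 4·19=76, Z2→W1 5·5=25, Z3→W3 5·16=80, Z4→W3 3·24=72, Z5→W4 4·15=60. Service 313; fixed 91; total 404.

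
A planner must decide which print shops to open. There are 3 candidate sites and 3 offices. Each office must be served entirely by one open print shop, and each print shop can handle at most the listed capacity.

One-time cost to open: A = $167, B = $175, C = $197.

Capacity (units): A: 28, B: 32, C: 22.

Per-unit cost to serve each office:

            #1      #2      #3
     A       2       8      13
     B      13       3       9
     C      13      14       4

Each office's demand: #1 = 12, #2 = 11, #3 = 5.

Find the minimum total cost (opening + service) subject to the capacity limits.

Minimum total cost: 344

Open {A}: #1→A 2·12=24, #2→A 8·11=88, #3→A 13·5=65.
Loads: A carries 28/28. Service 177; fixed 167; total 344.
Next best feasible plan costs 409.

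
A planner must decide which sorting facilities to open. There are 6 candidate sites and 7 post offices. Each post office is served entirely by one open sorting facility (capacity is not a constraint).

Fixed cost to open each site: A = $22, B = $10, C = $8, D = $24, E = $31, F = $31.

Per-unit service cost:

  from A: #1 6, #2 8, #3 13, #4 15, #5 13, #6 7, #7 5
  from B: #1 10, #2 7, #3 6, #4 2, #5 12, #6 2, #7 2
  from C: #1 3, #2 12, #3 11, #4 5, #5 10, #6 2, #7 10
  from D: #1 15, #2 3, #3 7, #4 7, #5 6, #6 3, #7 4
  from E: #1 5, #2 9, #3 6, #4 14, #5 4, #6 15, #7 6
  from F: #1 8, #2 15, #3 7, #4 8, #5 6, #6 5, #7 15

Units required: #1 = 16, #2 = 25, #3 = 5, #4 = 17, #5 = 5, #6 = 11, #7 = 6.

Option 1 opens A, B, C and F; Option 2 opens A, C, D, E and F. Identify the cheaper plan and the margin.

Option 1: {A, B, C, F}: #1→C 3·16=48, #2→B 7·25=175, #3→B 6·5=30, #4→B 2·17=34, #5→F 6·5=30, #6→B 2·11=22, #7→B 2·6=12. Service 351; fixed 71; total 422.
Option 2: {A, C, D, E, F}: #1→C 3·16=48, #2→D 3·25=75, #3→E 6·5=30, #4→C 5·17=85, #5→E 4·5=20, #6→C 2·11=22, #7→D 4·6=24. Service 304; fixed 116; total 420.
Difference: |422 − 420| = 2.

Option 2 is cheaper by 2.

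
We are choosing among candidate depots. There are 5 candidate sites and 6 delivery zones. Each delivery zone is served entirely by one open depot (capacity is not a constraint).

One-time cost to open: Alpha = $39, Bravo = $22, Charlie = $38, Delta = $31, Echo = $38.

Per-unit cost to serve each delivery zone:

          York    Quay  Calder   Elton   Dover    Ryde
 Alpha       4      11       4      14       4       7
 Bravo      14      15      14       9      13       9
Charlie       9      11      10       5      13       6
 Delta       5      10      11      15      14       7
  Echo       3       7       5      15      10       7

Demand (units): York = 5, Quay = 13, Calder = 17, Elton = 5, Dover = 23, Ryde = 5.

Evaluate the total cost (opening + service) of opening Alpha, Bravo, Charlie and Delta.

Each delivery zone is assigned to its cheapest site among the open ones.
{Alpha, Bravo, Charlie, Delta}: York→Alpha 4·5=20, Quay→Delta 10·13=130, Calder→Alpha 4·17=68, Elton→Charlie 5·5=25, Dover→Alpha 4·23=92, Ryde→Charlie 6·5=30. Service 365; fixed 130; total 495.

Total cost: 495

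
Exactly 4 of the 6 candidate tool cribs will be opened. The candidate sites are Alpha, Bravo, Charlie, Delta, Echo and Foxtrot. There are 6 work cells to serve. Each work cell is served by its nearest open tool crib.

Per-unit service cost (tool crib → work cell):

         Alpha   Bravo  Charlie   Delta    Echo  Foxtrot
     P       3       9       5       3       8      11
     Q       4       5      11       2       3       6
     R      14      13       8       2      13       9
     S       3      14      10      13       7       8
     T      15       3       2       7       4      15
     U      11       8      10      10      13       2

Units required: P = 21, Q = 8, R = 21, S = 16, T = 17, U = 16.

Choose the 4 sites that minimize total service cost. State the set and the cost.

Choose Alpha, Charlie, Delta and Foxtrot; total service cost 235.

With exactly 4 open, each work cell uses its cheapest among the chosen.
{Alpha, Charlie, Delta, Foxtrot}: P→Alpha 3·21=63, Q→Delta 2·8=16, R→Delta 2·21=42, S→Alpha 3·16=48, T→Charlie 2·17=34, U→Foxtrot 2·16=32. Service cost 235.
{Alpha, Bravo, Delta, Foxtrot}: service cost 252
{Alpha, Delta, Echo, Foxtrot}: service cost 269
Among all 15 size-4 choices, {Alpha, Charlie, Delta, Foxtrot} is lowest.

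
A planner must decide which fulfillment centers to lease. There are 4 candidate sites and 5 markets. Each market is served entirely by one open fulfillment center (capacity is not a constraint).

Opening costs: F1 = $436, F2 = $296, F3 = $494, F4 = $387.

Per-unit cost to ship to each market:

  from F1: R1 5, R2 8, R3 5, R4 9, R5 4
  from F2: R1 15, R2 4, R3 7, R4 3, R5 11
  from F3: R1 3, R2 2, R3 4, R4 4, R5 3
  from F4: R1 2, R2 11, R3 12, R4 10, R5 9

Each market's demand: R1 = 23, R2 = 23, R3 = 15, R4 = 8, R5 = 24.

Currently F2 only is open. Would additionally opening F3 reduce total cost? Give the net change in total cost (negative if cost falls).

Current service cost with {F2}: 830.
Adding F3: each market re-picks its cheapest; new service cost 271, saving 559.
Extra fixed cost: 494. Net change = 494 − 559 = -65.
(Totals: 1126 → 1061.)

Yes — net change −65 (cost falls by 65).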